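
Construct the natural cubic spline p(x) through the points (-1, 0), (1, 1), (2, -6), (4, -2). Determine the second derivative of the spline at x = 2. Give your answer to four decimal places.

10.5429

Write σ_i for p''(x_i). With h_i = 2, 1, 2 and divided differences Δ_i = 1/2, -7, 2, the continuity of p' gives the tridiagonal system
  2·σ_0 + 6·σ_1 + 1·σ_2 = 6(Δ_1 - Δ_0) = -45
  1·σ_1 + 6·σ_2 + 2·σ_3 = 6(Δ_2 - Δ_1) = 54
Natural end conditions: σ_0 = σ_3 = 0.
Solving: σ_0 = 0, σ_1 = -324/35, σ_2 = 369/35, σ_3 = 0.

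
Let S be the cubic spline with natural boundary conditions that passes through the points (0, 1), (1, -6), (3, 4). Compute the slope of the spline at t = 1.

-3

Write m_i for S''(x_i). With h_i = 1, 2 and divided differences Δ_i = -7, 5, the continuity of S' gives the tridiagonal system
  1·m_0 + 6·m_1 + 2·m_2 = 6(Δ_1 - Δ_0) = 72
Natural end conditions: m_0 = m_2 = 0.
Forward elimination and back-substitution give m_0 = 0, m_1 = 12, m_2 = 0.
On [1, 3], S'(t) = b_1 + 2c_1·(t - 1) + 3d_1·(t - 1)² with b_1 = Δ_1 - h_1(2m_1 + m_2)/6 = -3, c_1 = m_1/2 = 6, d_1 = (m_2 - m_1)/(6h_1) = -1. So S'(1) = -3.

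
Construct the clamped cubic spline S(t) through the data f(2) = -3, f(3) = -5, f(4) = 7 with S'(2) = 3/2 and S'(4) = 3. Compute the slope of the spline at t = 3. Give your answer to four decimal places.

Let σ_i = S''(x_i). Step sizes h_i = 1, 1; slopes of the chords Δ_i = (y_(i+1) - y_i)/h_i = -2, 12.
  1·σ_0 + 4·σ_1 + 1·σ_2 = 6(Δ_1 - Δ_0) = 84
Clamped end conditions give two more equations: 2h_0·σ_0 + h_0·σ_1 = 6(Δ_0 - S'(2)) = -21 and h_1·σ_1 + 2h_1·σ_2 = 6(S'(4) - Δ_1) = -54.
Solving the tridiagonal system: σ_0 = -123/4, σ_1 = 81/2, σ_2 = -189/4.
On [3, 4], S'(t) = b_1 + 2c_1·(t - 3) + 3d_1·(t - 3)² with b_1 = Δ_1 - h_1(2σ_1 + σ_2)/6 = 51/8, c_1 = σ_1/2 = 81/4, d_1 = (σ_2 - σ_1)/(6h_1) = -117/8. So S'(3) = 51/8.

6.3750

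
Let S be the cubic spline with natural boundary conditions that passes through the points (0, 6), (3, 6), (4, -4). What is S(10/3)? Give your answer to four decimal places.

Write M_i for S''(x_i). With h_i = 3, 1 and divided differences Δ_i = 0, -10, the continuity of S' gives the tridiagonal system
  3·M_0 + 8·M_1 + 1·M_2 = 6(Δ_1 - Δ_0) = -60
Natural end conditions: M_0 = M_2 = 0.
Solving the tridiagonal system: M_0 = 0, M_1 = -15/2, M_2 = 0.
On [3, 4], S(x) = 6 - 15/2·(x - 3) - 15/4·(x - 3)² + 5/4·(x - 3)³.
With (x - 3) = 1/3: S(10/3) = 169/54.

3.1296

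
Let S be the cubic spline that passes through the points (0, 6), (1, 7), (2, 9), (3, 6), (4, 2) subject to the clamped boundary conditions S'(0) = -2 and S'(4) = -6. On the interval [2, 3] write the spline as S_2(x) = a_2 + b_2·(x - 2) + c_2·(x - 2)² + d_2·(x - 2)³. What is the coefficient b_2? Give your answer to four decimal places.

-0.5714

Write m_i for S''(x_i). With h_i = 1, 1, 1, 1 and divided differences Δ_i = 1, 2, -3, -4, the continuity of S' gives the tridiagonal system
  1·m_0 + 4·m_1 + 1·m_2 = 6(Δ_1 - Δ_0) = 6
  1·m_1 + 4·m_2 + 1·m_3 = 6(Δ_2 - Δ_1) = -30
  1·m_2 + 4·m_3 + 1·m_4 = 6(Δ_3 - Δ_2) = -6
Clamped end conditions give two more equations: 2h_0·m_0 + h_0·m_1 = 6(Δ_0 - S'(0)) = 18 and h_3·m_3 + 2h_3·m_4 = 6(S'(4) - Δ_3) = -12.
Forward elimination and back-substitution give m_0 = 115/14, m_1 = 11/7, m_2 = -17/2, m_3 = 17/7, m_4 = -101/14.
On [2, 3], with S_2(x) = a_2 + b_2·(x - 2) + c_2·(x - 2)² + d_2·(x - 2)³: c_2 = m_2/2 = -17/4, d_2 = (m_3 - m_2)/(6h_2) = 51/28, b_2 = Δ_2 - h_2(2m_2 + m_3)/6 = -4/7.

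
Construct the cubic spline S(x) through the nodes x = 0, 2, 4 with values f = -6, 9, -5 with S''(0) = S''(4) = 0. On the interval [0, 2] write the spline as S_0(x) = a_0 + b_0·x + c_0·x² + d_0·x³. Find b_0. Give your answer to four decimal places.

11.1250

Write m_i for S''(x_i). With h_i = 2, 2 and divided differences Δ_i = 15/2, -7, the continuity of S' gives the tridiagonal system
  2·m_0 + 8·m_1 + 2·m_2 = 6(Δ_1 - Δ_0) = -87
Natural end conditions: m_0 = m_2 = 0.
Hence m_0 = 0, m_1 = -87/8, m_2 = 0.
On [0, 2], with S_0(x) = a_0 + b_0·x + c_0·x² + d_0·x³: c_0 = m_0/2 = 0, d_0 = (m_1 - m_0)/(6h_0) = -29/32, b_0 = Δ_0 - h_0(2m_0 + m_1)/6 = 89/8.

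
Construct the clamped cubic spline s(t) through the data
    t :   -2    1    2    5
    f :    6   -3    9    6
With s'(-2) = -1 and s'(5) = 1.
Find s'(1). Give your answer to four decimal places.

Put σ_i = s'' at the i-th knot. Here h = (3, 1, 3) and Δ = (-3, 12, -1), so the interior equations h_(i-1)·σ_(i-1) + 2(h_(i-1)+h_i)·σ_i + h_i·σ_(i+1) = 6(Δ_i − Δ_(i-1)) read
  3·σ_0 + 8·σ_1 + 1·σ_2 = 6(Δ_1 - Δ_0) = 90
  1·σ_1 + 8·σ_2 + 3·σ_3 = 6(Δ_2 - Δ_1) = -78
Clamped end conditions give two more equations: 2h_0·σ_0 + h_0·σ_1 = 6(Δ_0 - s'(-2)) = -12 and h_2·σ_2 + 2h_2·σ_3 = 6(s'(5) - Δ_2) = 12.
Forward elimination and back-substitution give σ_0 = -582/55, σ_1 = 944/55, σ_2 = -856/55, σ_3 = 538/55.
On [1, 2], s'(t) = b_1 + 2c_1·(t - 1) + 3d_1·(t - 1)² with b_1 = Δ_1 - h_1(2σ_1 + σ_2)/6 = 488/55, c_1 = σ_1/2 = 472/55, d_1 = (σ_2 - σ_1)/(6h_1) = -60/11. So s'(1) = 488/55.

8.8727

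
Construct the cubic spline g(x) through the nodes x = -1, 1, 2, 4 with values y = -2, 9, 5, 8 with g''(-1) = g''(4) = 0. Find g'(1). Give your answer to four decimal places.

Put M_i = g'' at the i-th knot. Here h = (2, 1, 2) and Δ = (11/2, -4, 3/2), so the interior equations h_(i-1)·M_(i-1) + 2(h_(i-1)+h_i)·M_i + h_i·M_(i+1) = 6(Δ_i − Δ_(i-1)) read
  2·M_0 + 6·M_1 + 1·M_2 = 6(Δ_1 - Δ_0) = -57
  1·M_1 + 6·M_2 + 2·M_3 = 6(Δ_2 - Δ_1) = 33
Natural end conditions: M_0 = M_3 = 0.
Hence M_0 = 0, M_1 = -75/7, M_2 = 51/7, M_3 = 0.
On [1, 2], g'(x) = b_1 + 2c_1·(x - 1) + 3d_1·(x - 1)² with b_1 = Δ_1 - h_1(2M_1 + M_2)/6 = -23/14, c_1 = M_1/2 = -75/14, d_1 = (M_2 - M_1)/(6h_1) = 3. So g'(1) = -23/14.

-1.6429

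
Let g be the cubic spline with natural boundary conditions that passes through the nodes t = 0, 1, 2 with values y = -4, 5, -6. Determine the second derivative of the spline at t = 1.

-30

Let σ_i = g''(x_i). Step sizes h_i = 1, 1; slopes of the chords Δ_i = (y_(i+1) - y_i)/h_i = 9, -11.
  1·σ_0 + 4·σ_1 + 1·σ_2 = 6(Δ_1 - Δ_0) = -120
Natural end conditions: σ_0 = σ_2 = 0.
Solving: σ_0 = 0, σ_1 = -30, σ_2 = 0.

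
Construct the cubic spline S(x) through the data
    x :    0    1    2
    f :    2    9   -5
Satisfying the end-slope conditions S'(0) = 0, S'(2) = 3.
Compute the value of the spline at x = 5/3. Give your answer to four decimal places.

-2.2593

Let M_i = S''(x_i). Step sizes h_i = 1, 1; slopes of the chords Δ_i = (y_(i+1) - y_i)/h_i = 7, -14.
  1·M_0 + 4·M_1 + 1·M_2 = 6(Δ_1 - Δ_0) = -126
Clamped end conditions give two more equations: 2h_0·M_0 + h_0·M_1 = 6(Δ_0 - S'(0)) = 42 and h_1·M_1 + 2h_1·M_2 = 6(S'(2) - Δ_1) = 102.
Hence M_0 = 54, M_1 = -66, M_2 = 84.
On [1, 2], S(x) = 9 - 6·(x - 1) - 33·(x - 1)² + 25·(x - 1)³.
With (x - 1) = 2/3: S(5/3) = -61/27.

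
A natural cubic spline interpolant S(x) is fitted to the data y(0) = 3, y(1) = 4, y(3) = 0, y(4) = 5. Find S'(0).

Let m_i = S''(x_i). Step sizes h_i = 1, 2, 1; slopes of the chords Δ_i = (y_(i+1) - y_i)/h_i = 1, -2, 5.
  1·m_0 + 6·m_1 + 2·m_2 = 6(Δ_1 - Δ_0) = -18
  2·m_1 + 6·m_2 + 1·m_3 = 6(Δ_2 - Δ_1) = 42
Natural end conditions: m_0 = m_3 = 0.
Forward elimination and back-substitution give m_0 = 0, m_1 = -6, m_2 = 9, m_3 = 0.
On [0, 1], S'(x) = b_0 + 2c_0·x + 3d_0·x² with b_0 = Δ_0 - h_0(2m_0 + m_1)/6 = 2, c_0 = m_0/2 = 0, d_0 = (m_1 - m_0)/(6h_0) = -1. So S'(0) = 2.

2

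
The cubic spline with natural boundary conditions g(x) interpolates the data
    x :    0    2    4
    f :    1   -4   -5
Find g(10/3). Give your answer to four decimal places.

-4.9630

Let σ_i = g''(x_i). Step sizes h_i = 2, 2; slopes of the chords Δ_i = (y_(i+1) - y_i)/h_i = -5/2, -1/2.
  2·σ_0 + 8·σ_1 + 2·σ_2 = 6(Δ_1 - Δ_0) = 12
Natural end conditions: σ_0 = σ_2 = 0.
Solving the tridiagonal system: σ_0 = 0, σ_1 = 3/2, σ_2 = 0.
On [2, 4], g(x) = -4 - 3/2·(x - 2) + 3/4·(x - 2)² - 1/8·(x - 2)³.
With (x - 2) = 4/3: g(10/3) = -134/27.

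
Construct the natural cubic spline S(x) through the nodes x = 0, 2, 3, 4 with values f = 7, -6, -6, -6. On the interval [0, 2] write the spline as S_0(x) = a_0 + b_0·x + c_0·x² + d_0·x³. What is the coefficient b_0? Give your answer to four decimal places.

Write M_i for S''(x_i). With h_i = 2, 1, 1 and divided differences Δ_i = -13/2, 0, 0, the continuity of S' gives the tridiagonal system
  2·M_0 + 6·M_1 + 1·M_2 = 6(Δ_1 - Δ_0) = 39
  1·M_1 + 4·M_2 + 1·M_3 = 6(Δ_2 - Δ_1) = 0
Natural end conditions: M_0 = M_3 = 0.
Forward elimination and back-substitution give M_0 = 0, M_1 = 156/23, M_2 = -39/23, M_3 = 0.
On [0, 2], with S_0(x) = a_0 + b_0·x + c_0·x² + d_0·x³: c_0 = M_0/2 = 0, d_0 = (M_1 - M_0)/(6h_0) = 13/23, b_0 = Δ_0 - h_0(2M_0 + M_1)/6 = -403/46.

-8.7609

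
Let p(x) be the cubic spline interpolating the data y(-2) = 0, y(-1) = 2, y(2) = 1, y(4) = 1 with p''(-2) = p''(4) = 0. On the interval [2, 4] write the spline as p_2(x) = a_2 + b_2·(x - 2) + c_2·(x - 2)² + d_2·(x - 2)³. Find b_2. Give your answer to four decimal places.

-0.5446

With M_i denoting the second derivative at x_i, h_i = 1, 3, 2, and Δ_i = (y_(i+1) − y_i)/h_i = 2, -1/3, 0:
  1·M_0 + 8·M_1 + 3·M_2 = 6(Δ_1 - Δ_0) = -14
  3·M_1 + 10·M_2 + 2·M_3 = 6(Δ_2 - Δ_1) = 2
Natural end conditions: M_0 = M_3 = 0.
Forward elimination and back-substitution give M_0 = 0, M_1 = -146/71, M_2 = 58/71, M_3 = 0.
On [2, 4], with p_2(x) = a_2 + b_2·(x - 2) + c_2·(x - 2)² + d_2·(x - 2)³: c_2 = M_2/2 = 29/71, d_2 = (M_3 - M_2)/(6h_2) = -29/426, b_2 = Δ_2 - h_2(2M_2 + M_3)/6 = -116/213.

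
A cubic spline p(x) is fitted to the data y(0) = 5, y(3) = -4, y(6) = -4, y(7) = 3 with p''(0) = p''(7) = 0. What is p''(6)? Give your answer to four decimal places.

5.1724

With m_i denoting the second derivative at x_i, h_i = 3, 3, 1, and Δ_i = (y_(i+1) − y_i)/h_i = -3, 0, 7:
  3·m_0 + 12·m_1 + 3·m_2 = 6(Δ_1 - Δ_0) = 18
  3·m_1 + 8·m_2 + 1·m_3 = 6(Δ_2 - Δ_1) = 42
Natural end conditions: m_0 = m_3 = 0.
Hence m_0 = 0, m_1 = 6/29, m_2 = 150/29, m_3 = 0.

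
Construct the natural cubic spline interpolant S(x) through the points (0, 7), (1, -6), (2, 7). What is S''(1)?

With M_i denoting the second derivative at x_i, h_i = 1, 1, and Δ_i = (y_(i+1) − y_i)/h_i = -13, 13:
  1·M_0 + 4·M_1 + 1·M_2 = 6(Δ_1 - Δ_0) = 156
Natural end conditions: M_0 = M_2 = 0.
Solving the tridiagonal system: M_0 = 0, M_1 = 39, M_2 = 0.

39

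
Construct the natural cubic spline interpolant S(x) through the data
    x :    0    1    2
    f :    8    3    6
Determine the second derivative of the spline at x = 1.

12

Put σ_i = S'' at the i-th knot. Here h = (1, 1) and Δ = (-5, 3), so the interior equations h_(i-1)·σ_(i-1) + 2(h_(i-1)+h_i)·σ_i + h_i·σ_(i+1) = 6(Δ_i − Δ_(i-1)) read
  1·σ_0 + 4·σ_1 + 1·σ_2 = 6(Δ_1 - Δ_0) = 48
Natural end conditions: σ_0 = σ_2 = 0.
Forward elimination and back-substitution give σ_0 = 0, σ_1 = 12, σ_2 = 0.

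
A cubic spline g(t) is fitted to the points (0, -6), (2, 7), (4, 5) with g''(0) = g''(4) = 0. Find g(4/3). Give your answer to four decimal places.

4.0556

Write σ_i for g''(x_i). With h_i = 2, 2 and divided differences Δ_i = 13/2, -1, the continuity of g' gives the tridiagonal system
  2·σ_0 + 8·σ_1 + 2·σ_2 = 6(Δ_1 - Δ_0) = -45
Natural end conditions: σ_0 = σ_2 = 0.
Solving: σ_0 = 0, σ_1 = -45/8, σ_2 = 0.
On [0, 2], g(t) = -6 + 67/8·t + 0·t² - 15/32·t³.
With t = 4/3: g(4/3) = 73/18.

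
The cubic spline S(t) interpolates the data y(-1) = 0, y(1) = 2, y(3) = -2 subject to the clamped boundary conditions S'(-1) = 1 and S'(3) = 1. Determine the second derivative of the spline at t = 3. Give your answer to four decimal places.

6.7500

With σ_i denoting the second derivative at x_i, h_i = 2, 2, and Δ_i = (y_(i+1) − y_i)/h_i = 1, -2:
  2·σ_0 + 8·σ_1 + 2·σ_2 = 6(Δ_1 - Δ_0) = -18
Clamped end conditions give two more equations: 2h_0·σ_0 + h_0·σ_1 = 6(Δ_0 - S'(-1)) = 0 and h_1·σ_1 + 2h_1·σ_2 = 6(S'(3) - Δ_1) = 18.
Solving: σ_0 = 9/4, σ_1 = -9/2, σ_2 = 27/4.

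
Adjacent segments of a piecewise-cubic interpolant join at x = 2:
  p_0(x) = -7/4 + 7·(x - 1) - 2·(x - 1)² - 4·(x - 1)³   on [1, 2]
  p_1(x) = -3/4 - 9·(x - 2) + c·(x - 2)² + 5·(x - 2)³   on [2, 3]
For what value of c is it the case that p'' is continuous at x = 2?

-14

p_0''(x) = -4 - 24·(x - 1), so p_0''(2) = -28. On the right, p_1''(2) = 2c, so c = -14.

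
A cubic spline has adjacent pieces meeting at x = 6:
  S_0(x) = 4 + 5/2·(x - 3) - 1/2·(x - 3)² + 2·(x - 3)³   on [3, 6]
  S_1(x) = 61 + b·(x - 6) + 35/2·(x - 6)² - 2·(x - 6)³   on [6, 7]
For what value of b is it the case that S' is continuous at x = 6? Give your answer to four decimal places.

S_0'(x) = 5/2 - 1·(x - 3) + 6·(x - 3)², so S_0'(6) = 107/2. On the right, S_1'(6) = b, so b = 107/2.

53.5000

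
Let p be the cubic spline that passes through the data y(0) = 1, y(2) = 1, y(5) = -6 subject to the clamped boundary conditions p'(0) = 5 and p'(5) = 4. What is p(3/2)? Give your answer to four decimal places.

2.5094

Put M_i = p'' at the i-th knot. Here h = (2, 3) and Δ = (0, -7/3), so the interior equations h_(i-1)·M_(i-1) + 2(h_(i-1)+h_i)·M_i + h_i·M_(i+1) = 6(Δ_i − Δ_(i-1)) read
  2·M_0 + 10·M_1 + 3·M_2 = 6(Δ_1 - Δ_0) = -14
Clamped end conditions give two more equations: 2h_0·M_0 + h_0·M_1 = 6(Δ_0 - p'(0)) = -30 and h_1·M_1 + 2h_1·M_2 = 6(p'(5) - Δ_1) = 38.
Hence M_0 = -63/10, M_1 = -12/5, M_2 = 113/15.
On [0, 2], p(x) = 1 + 5·x - 63/20·x² + 13/40·x³.
With x = 3/2: p(3/2) = 803/320.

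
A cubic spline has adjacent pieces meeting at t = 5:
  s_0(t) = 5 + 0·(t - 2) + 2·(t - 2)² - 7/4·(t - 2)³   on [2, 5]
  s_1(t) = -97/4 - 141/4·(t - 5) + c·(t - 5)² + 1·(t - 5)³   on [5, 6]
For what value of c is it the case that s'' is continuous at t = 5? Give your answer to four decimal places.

-13.7500

s_0''(t) = 4 - 21/2·(t - 2), so s_0''(5) = -55/2. On the right, s_1''(5) = 2c, so c = -55/4.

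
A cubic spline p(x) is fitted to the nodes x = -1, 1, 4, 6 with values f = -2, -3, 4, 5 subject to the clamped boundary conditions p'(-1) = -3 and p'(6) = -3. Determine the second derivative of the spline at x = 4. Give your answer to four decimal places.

-0.4583

Let M_i = p''(x_i). Step sizes h_i = 2, 3, 2; slopes of the chords Δ_i = (y_(i+1) - y_i)/h_i = -1/2, 7/3, 1/2.
  2·M_0 + 10·M_1 + 3·M_2 = 6(Δ_1 - Δ_0) = 17
  3·M_1 + 10·M_2 + 2·M_3 = 6(Δ_2 - Δ_1) = -11
Clamped end conditions give two more equations: 2h_0·M_0 + h_0·M_1 = 6(Δ_0 - p'(-1)) = 15 and h_2·M_2 + 2h_2·M_3 = 6(p'(6) - Δ_2) = -21.
Hence M_0 = 151/48, M_1 = 29/24, M_2 = -11/24, M_3 = -241/48.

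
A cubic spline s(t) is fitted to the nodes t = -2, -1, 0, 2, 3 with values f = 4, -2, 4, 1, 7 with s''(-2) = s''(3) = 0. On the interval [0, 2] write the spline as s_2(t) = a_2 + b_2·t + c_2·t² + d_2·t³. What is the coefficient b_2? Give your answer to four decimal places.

Put m_i = s'' at the i-th knot. Here h = (1, 1, 2, 1) and Δ = (-6, 6, -3/2, 6), so the interior equations h_(i-1)·m_(i-1) + 2(h_(i-1)+h_i)·m_i + h_i·m_(i+1) = 6(Δ_i − Δ_(i-1)) read
  1·m_0 + 4·m_1 + 1·m_2 = 6(Δ_1 - Δ_0) = 72
  1·m_1 + 6·m_2 + 2·m_3 = 6(Δ_2 - Δ_1) = -45
  2·m_2 + 6·m_3 + 1·m_4 = 6(Δ_3 - Δ_2) = 45
Natural end conditions: m_0 = m_4 = 0.
Solving the tridiagonal system: m_0 = 0, m_1 = 1332/61, m_2 = -936/61, m_3 = 1539/122, m_4 = 0.
On [0, 2], with s_2(t) = a_2 + b_2·t + c_2·t² + d_2·t³: c_2 = m_2/2 = -468/61, d_2 = (m_3 - m_2)/(6h_2) = 1137/488, b_2 = Δ_2 - h_2(2m_2 + m_3)/6 = 276/61.

4.5246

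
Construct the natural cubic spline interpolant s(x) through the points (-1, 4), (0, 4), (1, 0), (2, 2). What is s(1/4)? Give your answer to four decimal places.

With M_i denoting the second derivative at x_i, h_i = 1, 1, 1, and Δ_i = (y_(i+1) − y_i)/h_i = 0, -4, 2:
  1·M_0 + 4·M_1 + 1·M_2 = 6(Δ_1 - Δ_0) = -24
  1·M_1 + 4·M_2 + 1·M_3 = 6(Δ_2 - Δ_1) = 36
Natural end conditions: M_0 = M_3 = 0.
Solving: M_0 = 0, M_1 = -44/5, M_2 = 56/5, M_3 = 0.
On [0, 1], s(x) = 4 - 44/15·x - 22/5·x² + 10/3·x³.
With x = 1/4: s(1/4) = 487/160.

3.0438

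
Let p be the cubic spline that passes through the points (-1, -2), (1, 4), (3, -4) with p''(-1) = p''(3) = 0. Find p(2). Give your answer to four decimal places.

Let M_i = p''(x_i). Step sizes h_i = 2, 2; slopes of the chords Δ_i = (y_(i+1) - y_i)/h_i = 3, -4.
  2·M_0 + 8·M_1 + 2·M_2 = 6(Δ_1 - Δ_0) = -42
Natural end conditions: M_0 = M_2 = 0.
Solving: M_0 = 0, M_1 = -21/4, M_2 = 0.
On [1, 3], p(x) = 4 - 1/2·(x - 1) - 21/8·(x - 1)² + 7/16·(x - 1)³.
With (x - 1) = 1: p(2) = 21/16.

1.3125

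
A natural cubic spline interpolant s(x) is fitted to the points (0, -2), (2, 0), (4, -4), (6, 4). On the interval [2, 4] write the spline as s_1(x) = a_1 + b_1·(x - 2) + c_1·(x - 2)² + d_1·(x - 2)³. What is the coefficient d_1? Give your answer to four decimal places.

Put m_i = s'' at the i-th knot. Here h = (2, 2, 2) and Δ = (1, -2, 4), so the interior equations h_(i-1)·m_(i-1) + 2(h_(i-1)+h_i)·m_i + h_i·m_(i+1) = 6(Δ_i − Δ_(i-1)) read
  2·m_0 + 8·m_1 + 2·m_2 = 6(Δ_1 - Δ_0) = -18
  2·m_1 + 8·m_2 + 2·m_3 = 6(Δ_2 - Δ_1) = 36
Natural end conditions: m_0 = m_3 = 0.
Hence m_0 = 0, m_1 = -18/5, m_2 = 27/5, m_3 = 0.
On [2, 4], with s_1(x) = a_1 + b_1·(x - 2) + c_1·(x - 2)² + d_1·(x - 2)³: c_1 = m_1/2 = -9/5, d_1 = (m_2 - m_1)/(6h_1) = 3/4, b_1 = Δ_1 - h_1(2m_1 + m_2)/6 = -7/5.

0.7500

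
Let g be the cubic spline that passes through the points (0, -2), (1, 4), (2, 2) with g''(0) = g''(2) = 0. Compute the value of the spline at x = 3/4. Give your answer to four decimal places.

3.1563

Write M_i for g''(x_i). With h_i = 1, 1 and divided differences Δ_i = 6, -2, the continuity of g' gives the tridiagonal system
  1·M_0 + 4·M_1 + 1·M_2 = 6(Δ_1 - Δ_0) = -48
Natural end conditions: M_0 = M_2 = 0.
Forward elimination and back-substitution give M_0 = 0, M_1 = -12, M_2 = 0.
On [0, 1], g(x) = -2 + 8·x + 0·x² - 2·x³.
With x = 3/4: g(3/4) = 101/32.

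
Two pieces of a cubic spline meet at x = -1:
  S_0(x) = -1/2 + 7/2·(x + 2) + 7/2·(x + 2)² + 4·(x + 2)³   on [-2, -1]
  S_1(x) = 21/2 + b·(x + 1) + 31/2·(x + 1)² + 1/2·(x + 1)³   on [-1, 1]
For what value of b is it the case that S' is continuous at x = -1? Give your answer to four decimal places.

S_0'(x) = 7/2 + 7·(x + 2) + 12·(x + 2)², so S_0'(-1) = 45/2. On the right, S_1'(-1) = b, so b = 45/2.

22.5000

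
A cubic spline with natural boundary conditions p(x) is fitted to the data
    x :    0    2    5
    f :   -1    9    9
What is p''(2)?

-3

Write M_i for p''(x_i). With h_i = 2, 3 and divided differences Δ_i = 5, 0, the continuity of p' gives the tridiagonal system
  2·M_0 + 10·M_1 + 3·M_2 = 6(Δ_1 - Δ_0) = -30
Natural end conditions: M_0 = M_2 = 0.
Solving the tridiagonal system: M_0 = 0, M_1 = -3, M_2 = 0.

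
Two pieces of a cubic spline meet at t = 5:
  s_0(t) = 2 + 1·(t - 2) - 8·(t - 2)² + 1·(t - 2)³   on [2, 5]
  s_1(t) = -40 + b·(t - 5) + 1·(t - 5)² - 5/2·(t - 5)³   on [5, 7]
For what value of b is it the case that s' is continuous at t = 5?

s_0'(t) = 1 - 16·(t - 2) + 3·(t - 2)², so s_0'(5) = -20. On the right, s_1'(5) = b, so b = -20.

-20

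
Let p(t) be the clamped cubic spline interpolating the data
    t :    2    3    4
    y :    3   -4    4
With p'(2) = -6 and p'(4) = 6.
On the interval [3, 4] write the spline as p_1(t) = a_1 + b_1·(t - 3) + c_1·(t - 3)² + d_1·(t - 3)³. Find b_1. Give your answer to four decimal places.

0.7500

Write m_i for p''(x_i). With h_i = 1, 1 and divided differences Δ_i = -7, 8, the continuity of p' gives the tridiagonal system
  1·m_0 + 4·m_1 + 1·m_2 = 6(Δ_1 - Δ_0) = 90
Clamped end conditions give two more equations: 2h_0·m_0 + h_0·m_1 = 6(Δ_0 - p'(2)) = -6 and h_1·m_1 + 2h_1·m_2 = 6(p'(4) - Δ_1) = -12.
Hence m_0 = -39/2, m_1 = 33, m_2 = -45/2.
On [3, 4], with p_1(t) = a_1 + b_1·(t - 3) + c_1·(t - 3)² + d_1·(t - 3)³: c_1 = m_1/2 = 33/2, d_1 = (m_2 - m_1)/(6h_1) = -37/4, b_1 = Δ_1 - h_1(2m_1 + m_2)/6 = 3/4.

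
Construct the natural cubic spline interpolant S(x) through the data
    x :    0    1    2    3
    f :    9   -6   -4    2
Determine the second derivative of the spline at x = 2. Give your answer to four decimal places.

Let M_i = S''(x_i). Step sizes h_i = 1, 1, 1; slopes of the chords Δ_i = (y_(i+1) - y_i)/h_i = -15, 2, 6.
  1·M_0 + 4·M_1 + 1·M_2 = 6(Δ_1 - Δ_0) = 102
  1·M_1 + 4·M_2 + 1·M_3 = 6(Δ_2 - Δ_1) = 24
Natural end conditions: M_0 = M_3 = 0.
Solving: M_0 = 0, M_1 = 128/5, M_2 = -2/5, M_3 = 0.

-0.4000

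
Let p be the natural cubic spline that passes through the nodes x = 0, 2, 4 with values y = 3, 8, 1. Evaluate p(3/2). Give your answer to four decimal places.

7.7344

With M_i denoting the second derivative at x_i, h_i = 2, 2, and Δ_i = (y_(i+1) − y_i)/h_i = 5/2, -7/2:
  2·M_0 + 8·M_1 + 2·M_2 = 6(Δ_1 - Δ_0) = -36
Natural end conditions: M_0 = M_2 = 0.
Forward elimination and back-substitution give M_0 = 0, M_1 = -9/2, M_2 = 0.
On [0, 2], p(x) = 3 + 4·x + 0·x² - 3/8·x³.
With x = 3/2: p(3/2) = 495/64.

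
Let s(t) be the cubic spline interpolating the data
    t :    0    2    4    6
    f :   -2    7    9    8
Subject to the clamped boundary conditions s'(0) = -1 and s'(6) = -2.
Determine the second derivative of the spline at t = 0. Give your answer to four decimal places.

11.0667

Put M_i = s'' at the i-th knot. Here h = (2, 2, 2) and Δ = (9/2, 1, -1/2), so the interior equations h_(i-1)·M_(i-1) + 2(h_(i-1)+h_i)·M_i + h_i·M_(i+1) = 6(Δ_i − Δ_(i-1)) read
  2·M_0 + 8·M_1 + 2·M_2 = 6(Δ_1 - Δ_0) = -21
  2·M_1 + 8·M_2 + 2·M_3 = 6(Δ_2 - Δ_1) = -9
Clamped end conditions give two more equations: 2h_0·M_0 + h_0·M_1 = 6(Δ_0 - s'(0)) = 33 and h_2·M_2 + 2h_2·M_3 = 6(s'(6) - Δ_2) = -9.
Solving the tridiagonal system: M_0 = 166/15, M_1 = -169/30, M_2 = 29/30, M_3 = -41/15.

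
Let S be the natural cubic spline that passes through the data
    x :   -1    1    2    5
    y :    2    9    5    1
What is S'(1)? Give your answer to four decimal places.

With m_i denoting the second derivative at x_i, h_i = 2, 1, 3, and Δ_i = (y_(i+1) − y_i)/h_i = 7/2, -4, -4/3:
  2·m_0 + 6·m_1 + 1·m_2 = 6(Δ_1 - Δ_0) = -45
  1·m_1 + 8·m_2 + 3·m_3 = 6(Δ_2 - Δ_1) = 16
Natural end conditions: m_0 = m_3 = 0.
Hence m_0 = 0, m_1 = -8, m_2 = 3, m_3 = 0.
On [1, 2], S'(x) = b_1 + 2c_1·(x - 1) + 3d_1·(x - 1)² with b_1 = Δ_1 - h_1(2m_1 + m_2)/6 = -11/6, c_1 = m_1/2 = -4, d_1 = (m_2 - m_1)/(6h_1) = 11/6. So S'(1) = -11/6.

-1.8333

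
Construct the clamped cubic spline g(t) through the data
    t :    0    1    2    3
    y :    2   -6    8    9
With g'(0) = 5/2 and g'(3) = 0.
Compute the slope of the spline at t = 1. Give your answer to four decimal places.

1.1333

Write m_i for g''(x_i). With h_i = 1, 1, 1 and divided differences Δ_i = -8, 14, 1, the continuity of g' gives the tridiagonal system
  1·m_0 + 4·m_1 + 1·m_2 = 6(Δ_1 - Δ_0) = 132
  1·m_1 + 4·m_2 + 1·m_3 = 6(Δ_2 - Δ_1) = -78
Clamped end conditions give two more equations: 2h_0·m_0 + h_0·m_1 = 6(Δ_0 - g'(0)) = -63 and h_2·m_2 + 2h_2·m_3 = 6(g'(3) - Δ_2) = -6.
Solving: m_0 = -904/15, m_1 = 863/15, m_2 = -568/15, m_3 = 239/15.
On [1, 2], g'(t) = b_1 + 2c_1·(t - 1) + 3d_1·(t - 1)² with b_1 = Δ_1 - h_1(2m_1 + m_2)/6 = 17/15, c_1 = m_1/2 = 863/30, d_1 = (m_2 - m_1)/(6h_1) = -159/10. So g'(1) = 17/15.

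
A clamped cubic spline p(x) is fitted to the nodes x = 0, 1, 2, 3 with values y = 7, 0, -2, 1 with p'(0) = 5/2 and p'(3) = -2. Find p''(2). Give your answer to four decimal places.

8.8000

Let M_i = p''(x_i). Step sizes h_i = 1, 1, 1; slopes of the chords Δ_i = (y_(i+1) - y_i)/h_i = -7, -2, 3.
  1·M_0 + 4·M_1 + 1·M_2 = 6(Δ_1 - Δ_0) = 30
  1·M_1 + 4·M_2 + 1·M_3 = 6(Δ_2 - Δ_1) = 30
Clamped end conditions give two more equations: 2h_0·M_0 + h_0·M_1 = 6(Δ_0 - p'(0)) = -57 and h_2·M_2 + 2h_2·M_3 = 6(p'(3) - Δ_2) = -30.
Solving: M_0 = -178/5, M_1 = 71/5, M_2 = 44/5, M_3 = -97/5.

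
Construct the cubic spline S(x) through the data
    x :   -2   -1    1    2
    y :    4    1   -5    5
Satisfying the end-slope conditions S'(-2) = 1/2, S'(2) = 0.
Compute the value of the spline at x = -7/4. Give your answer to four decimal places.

3.8949

Let M_i = S''(x_i). Step sizes h_i = 1, 2, 1; slopes of the chords Δ_i = (y_(i+1) - y_i)/h_i = -3, -3, 10.
  1·M_0 + 6·M_1 + 2·M_2 = 6(Δ_1 - Δ_0) = 0
  2·M_1 + 6·M_2 + 1·M_3 = 6(Δ_2 - Δ_1) = 78
Clamped end conditions give two more equations: 2h_0·M_0 + h_0·M_1 = 6(Δ_0 - S'(-2)) = -21 and h_2·M_2 + 2h_2·M_3 = 6(S'(2) - Δ_2) = -60.
Forward elimination and back-substitution give M_0 = -262/35, M_1 = -211/35, M_2 = 764/35, M_3 = -1432/35.
On [-2, -1], S(x) = 4 + 1/2·(x + 2) - 131/35·(x + 2)² + 17/70·(x + 2)³.
With (x + 2) = 1/4: S(-7/4) = 17449/4480.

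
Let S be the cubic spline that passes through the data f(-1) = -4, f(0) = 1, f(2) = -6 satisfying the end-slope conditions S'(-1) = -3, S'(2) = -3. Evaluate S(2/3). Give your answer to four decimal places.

1.0370

With M_i denoting the second derivative at x_i, h_i = 1, 2, and Δ_i = (y_(i+1) − y_i)/h_i = 5, -7/2:
  1·M_0 + 6·M_1 + 2·M_2 = 6(Δ_1 - Δ_0) = -51
Clamped end conditions give two more equations: 2h_0·M_0 + h_0·M_1 = 6(Δ_0 - S'(-1)) = 48 and h_1·M_1 + 2h_1·M_2 = 6(S'(2) - Δ_1) = 3.
Hence M_0 = 65/2, M_1 = -17, M_2 = 37/4.
On [0, 2], S(x) = 1 + 19/4·x - 17/2·x² + 35/16·x³.
With x = 2/3: S(2/3) = 28/27.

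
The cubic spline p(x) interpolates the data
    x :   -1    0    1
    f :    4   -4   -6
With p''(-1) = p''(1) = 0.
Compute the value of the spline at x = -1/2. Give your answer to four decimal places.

Let M_i = p''(x_i). Step sizes h_i = 1, 1; slopes of the chords Δ_i = (y_(i+1) - y_i)/h_i = -8, -2.
  1·M_0 + 4·M_1 + 1·M_2 = 6(Δ_1 - Δ_0) = 36
Natural end conditions: M_0 = M_2 = 0.
Hence M_0 = 0, M_1 = 9, M_2 = 0.
On [-1, 0], p(x) = 4 - 19/2·(x + 1) + 0·(x + 1)² + 3/2·(x + 1)³.
With (x + 1) = 1/2: p(-1/2) = -9/16.

-0.5625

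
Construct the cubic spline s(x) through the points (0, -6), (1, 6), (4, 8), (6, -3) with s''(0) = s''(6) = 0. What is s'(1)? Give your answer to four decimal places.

With σ_i denoting the second derivative at x_i, h_i = 1, 3, 2, and Δ_i = (y_(i+1) − y_i)/h_i = 12, 2/3, -11/2:
  1·σ_0 + 8·σ_1 + 3·σ_2 = 6(Δ_1 - Δ_0) = -68
  3·σ_1 + 10·σ_2 + 2·σ_3 = 6(Δ_2 - Δ_1) = -37
Natural end conditions: σ_0 = σ_3 = 0.
Hence σ_0 = 0, σ_1 = -569/71, σ_2 = -92/71, σ_3 = 0.
On [1, 4], s'(x) = b_1 + 2c_1·(x - 1) + 3d_1·(x - 1)² with b_1 = Δ_1 - h_1(2σ_1 + σ_2)/6 = 1987/213, c_1 = σ_1/2 = -569/142, d_1 = (σ_2 - σ_1)/(6h_1) = 53/142. So s'(1) = 1987/213.

9.3286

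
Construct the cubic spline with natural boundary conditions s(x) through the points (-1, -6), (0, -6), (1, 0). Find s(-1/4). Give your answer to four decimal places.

Put M_i = s'' at the i-th knot. Here h = (1, 1) and Δ = (0, 6), so the interior equations h_(i-1)·M_(i-1) + 2(h_(i-1)+h_i)·M_i + h_i·M_(i+1) = 6(Δ_i − Δ_(i-1)) read
  1·M_0 + 4·M_1 + 1·M_2 = 6(Δ_1 - Δ_0) = 36
Natural end conditions: M_0 = M_2 = 0.
Solving: M_0 = 0, M_1 = 9, M_2 = 0.
On [-1, 0], s(x) = -6 - 3/2·(x + 1) + 0·(x + 1)² + 3/2·(x + 1)³.
With (x + 1) = 3/4: s(-1/4) = -831/128.

-6.4922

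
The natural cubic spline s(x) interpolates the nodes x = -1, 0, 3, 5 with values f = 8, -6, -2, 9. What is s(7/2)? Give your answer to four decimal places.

Let M_i = s''(x_i). Step sizes h_i = 1, 3, 2; slopes of the chords Δ_i = (y_(i+1) - y_i)/h_i = -14, 4/3, 11/2.
  1·M_0 + 8·M_1 + 3·M_2 = 6(Δ_1 - Δ_0) = 92
  3·M_1 + 10·M_2 + 2·M_3 = 6(Δ_2 - Δ_1) = 25
Natural end conditions: M_0 = M_3 = 0.
Solving the tridiagonal system: M_0 = 0, M_1 = 845/71, M_2 = -76/71, M_3 = 0.
On [3, 5], s(x) = -2 + 2647/426·(x - 3) - 38/71·(x - 3)² + 19/213·(x - 3)³.
With (x - 3) = 1/2: s(7/2) = 559/568.

0.9842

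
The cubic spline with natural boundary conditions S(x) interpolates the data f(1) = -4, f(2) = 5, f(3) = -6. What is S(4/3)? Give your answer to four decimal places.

Write m_i for S''(x_i). With h_i = 1, 1 and divided differences Δ_i = 9, -11, the continuity of S' gives the tridiagonal system
  1·m_0 + 4·m_1 + 1·m_2 = 6(Δ_1 - Δ_0) = -120
Natural end conditions: m_0 = m_2 = 0.
Solving the tridiagonal system: m_0 = 0, m_1 = -30, m_2 = 0.
On [1, 2], S(x) = -4 + 14·(x - 1) + 0·(x - 1)² - 5·(x - 1)³.
With (x - 1) = 1/3: S(4/3) = 13/27.

0.4815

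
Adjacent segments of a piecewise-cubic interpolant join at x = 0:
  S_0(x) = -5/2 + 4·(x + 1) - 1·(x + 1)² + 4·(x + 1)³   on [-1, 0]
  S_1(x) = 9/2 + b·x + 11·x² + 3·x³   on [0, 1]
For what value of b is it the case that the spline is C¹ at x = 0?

14

S_0'(x) = 4 - 2·(x + 1) + 12·(x + 1)², so S_0'(0) = 14. On the right, S_1'(0) = b, so b = 14.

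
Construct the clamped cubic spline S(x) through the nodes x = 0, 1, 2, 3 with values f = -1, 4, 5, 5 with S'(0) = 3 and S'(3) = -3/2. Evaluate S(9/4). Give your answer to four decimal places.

Put M_i = S'' at the i-th knot. Here h = (1, 1, 1) and Δ = (5, 1, 0), so the interior equations h_(i-1)·M_(i-1) + 2(h_(i-1)+h_i)·M_i + h_i·M_(i+1) = 6(Δ_i − Δ_(i-1)) read
  1·M_0 + 4·M_1 + 1·M_2 = 6(Δ_1 - Δ_0) = -24
  1·M_1 + 4·M_2 + 1·M_3 = 6(Δ_2 - Δ_1) = -6
Clamped end conditions give two more equations: 2h_0·M_0 + h_0·M_1 = 6(Δ_0 - S'(0)) = 12 and h_2·M_2 + 2h_2·M_3 = 6(S'(3) - Δ_2) = -9.
Solving the tridiagonal system: M_0 = 53/5, M_1 = -46/5, M_2 = 11/5, M_3 = -28/5.
On [2, 3], S(x) = 5 + 1/5·(x - 2) + 11/10·(x - 2)² - 13/10·(x - 2)³.
With (x - 2) = 1/4: S(9/4) = 3263/640.

5.0984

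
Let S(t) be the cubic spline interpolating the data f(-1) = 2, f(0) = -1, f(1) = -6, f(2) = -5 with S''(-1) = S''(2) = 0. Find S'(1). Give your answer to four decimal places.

Write M_i for S''(x_i). With h_i = 1, 1, 1 and divided differences Δ_i = -3, -5, 1, the continuity of S' gives the tridiagonal system
  1·M_0 + 4·M_1 + 1·M_2 = 6(Δ_1 - Δ_0) = -12
  1·M_1 + 4·M_2 + 1·M_3 = 6(Δ_2 - Δ_1) = 36
Natural end conditions: M_0 = M_3 = 0.
Solving: M_0 = 0, M_1 = -28/5, M_2 = 52/5, M_3 = 0.
On [1, 2], S'(t) = b_2 + 2c_2·(t - 1) + 3d_2·(t - 1)² with b_2 = Δ_2 - h_2(2M_2 + M_3)/6 = -37/15, c_2 = M_2/2 = 26/5, d_2 = (M_3 - M_2)/(6h_2) = -26/15. So S'(1) = -37/15.

-2.4667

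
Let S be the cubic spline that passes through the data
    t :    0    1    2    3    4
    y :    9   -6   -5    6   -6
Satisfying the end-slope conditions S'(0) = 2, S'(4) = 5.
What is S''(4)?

81

Put M_i = S'' at the i-th knot. Here h = (1, 1, 1, 1) and Δ = (-15, 1, 11, -12), so the interior equations h_(i-1)·M_(i-1) + 2(h_(i-1)+h_i)·M_i + h_i·M_(i+1) = 6(Δ_i − Δ_(i-1)) read
  1·M_0 + 4·M_1 + 1·M_2 = 6(Δ_1 - Δ_0) = 96
  1·M_1 + 4·M_2 + 1·M_3 = 6(Δ_2 - Δ_1) = 60
  1·M_2 + 4·M_3 + 1·M_4 = 6(Δ_3 - Δ_2) = -138
Clamped end conditions give two more equations: 2h_0·M_0 + h_0·M_1 = 6(Δ_0 - S'(0)) = -102 and h_3·M_3 + 2h_3·M_4 = 6(S'(4) - Δ_3) = 102.
Forward elimination and back-substitution give M_0 = -69, M_1 = 36, M_2 = 21, M_3 = -60, M_4 = 81.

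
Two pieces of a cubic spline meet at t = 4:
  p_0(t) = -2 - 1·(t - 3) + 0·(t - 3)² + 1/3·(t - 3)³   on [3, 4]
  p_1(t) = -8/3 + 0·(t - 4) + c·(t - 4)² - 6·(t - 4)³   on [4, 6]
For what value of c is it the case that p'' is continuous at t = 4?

p_0''(t) = 0 + 2·(t - 3), so p_0''(4) = 2. On the right, p_1''(4) = 2c, so c = 1.

1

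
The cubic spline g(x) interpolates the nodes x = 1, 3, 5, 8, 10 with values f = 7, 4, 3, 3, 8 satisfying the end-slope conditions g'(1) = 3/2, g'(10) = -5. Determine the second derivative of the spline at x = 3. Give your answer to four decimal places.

2.6102

With M_i denoting the second derivative at x_i, h_i = 2, 2, 3, 2, and Δ_i = (y_(i+1) − y_i)/h_i = -3/2, -1/2, 0, 5/2:
  2·M_0 + 8·M_1 + 2·M_2 = 6(Δ_1 - Δ_0) = 6
  2·M_1 + 10·M_2 + 3·M_3 = 6(Δ_2 - Δ_1) = 3
  3·M_2 + 10·M_3 + 2·M_4 = 6(Δ_3 - Δ_2) = 15
Clamped end conditions give two more equations: 2h_0·M_0 + h_0·M_1 = 6(Δ_0 - g'(1)) = -18 and h_3·M_3 + 2h_3·M_4 = 6(g'(10) - Δ_3) = -45.
Hence M_0 = -685/118, M_1 = 154/59, M_2 = -193/118, M_3 = 278/59, M_4 = -3211/236.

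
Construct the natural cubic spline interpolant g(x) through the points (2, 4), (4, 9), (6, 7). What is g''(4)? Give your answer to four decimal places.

Put M_i = g'' at the i-th knot. Here h = (2, 2) and Δ = (5/2, -1), so the interior equations h_(i-1)·M_(i-1) + 2(h_(i-1)+h_i)·M_i + h_i·M_(i+1) = 6(Δ_i − Δ_(i-1)) read
  2·M_0 + 8·M_1 + 2·M_2 = 6(Δ_1 - Δ_0) = -21
Natural end conditions: M_0 = M_2 = 0.
Hence M_0 = 0, M_1 = -21/8, M_2 = 0.

-2.6250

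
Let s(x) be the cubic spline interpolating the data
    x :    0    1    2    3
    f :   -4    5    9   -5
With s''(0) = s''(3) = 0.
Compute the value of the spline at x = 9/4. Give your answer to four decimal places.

Write M_i for s''(x_i). With h_i = 1, 1, 1 and divided differences Δ_i = 9, 4, -14, the continuity of s' gives the tridiagonal system
  1·M_0 + 4·M_1 + 1·M_2 = 6(Δ_1 - Δ_0) = -30
  1·M_1 + 4·M_2 + 1·M_3 = 6(Δ_2 - Δ_1) = -108
Natural end conditions: M_0 = M_3 = 0.
Solving the tridiagonal system: M_0 = 0, M_1 = -4/5, M_2 = -134/5, M_3 = 0.
On [2, 3], s(x) = 9 - 76/15·(x - 2) - 67/5·(x - 2)² + 67/15·(x - 2)³.
With (x - 2) = 1/4: s(9/4) = 2229/320.

6.9656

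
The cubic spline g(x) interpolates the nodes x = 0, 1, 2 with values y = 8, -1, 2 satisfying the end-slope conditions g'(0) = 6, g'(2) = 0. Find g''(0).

-66

Let σ_i = g''(x_i). Step sizes h_i = 1, 1; slopes of the chords Δ_i = (y_(i+1) - y_i)/h_i = -9, 3.
  1·σ_0 + 4·σ_1 + 1·σ_2 = 6(Δ_1 - Δ_0) = 72
Clamped end conditions give two more equations: 2h_0·σ_0 + h_0·σ_1 = 6(Δ_0 - g'(0)) = -90 and h_1·σ_1 + 2h_1·σ_2 = 6(g'(2) - Δ_1) = -18.
Solving the tridiagonal system: σ_0 = -66, σ_1 = 42, σ_2 = -30.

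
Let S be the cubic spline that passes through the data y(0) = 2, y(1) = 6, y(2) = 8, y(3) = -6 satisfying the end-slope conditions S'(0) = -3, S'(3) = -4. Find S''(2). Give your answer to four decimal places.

With M_i denoting the second derivative at x_i, h_i = 1, 1, 1, and Δ_i = (y_(i+1) − y_i)/h_i = 4, 2, -14:
  1·M_0 + 4·M_1 + 1·M_2 = 6(Δ_1 - Δ_0) = -12
  1·M_1 + 4·M_2 + 1·M_3 = 6(Δ_2 - Δ_1) = -96
Clamped end conditions give two more equations: 2h_0·M_0 + h_0·M_1 = 6(Δ_0 - S'(0)) = 42 and h_2·M_2 + 2h_2·M_3 = 6(S'(3) - Δ_2) = 60.
Forward elimination and back-substitution give M_0 = 308/15, M_1 = 14/15, M_2 = -544/15, M_3 = 722/15.

-36.2667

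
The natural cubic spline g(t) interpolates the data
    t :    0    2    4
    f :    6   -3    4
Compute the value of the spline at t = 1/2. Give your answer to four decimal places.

2.8125

With m_i denoting the second derivative at x_i, h_i = 2, 2, and Δ_i = (y_(i+1) − y_i)/h_i = -9/2, 7/2:
  2·m_0 + 8·m_1 + 2·m_2 = 6(Δ_1 - Δ_0) = 48
Natural end conditions: m_0 = m_2 = 0.
Hence m_0 = 0, m_1 = 6, m_2 = 0.
On [0, 2], g(t) = 6 - 13/2·t + 0·t² + 1/2·t³.
With t = 1/2: g(1/2) = 45/16.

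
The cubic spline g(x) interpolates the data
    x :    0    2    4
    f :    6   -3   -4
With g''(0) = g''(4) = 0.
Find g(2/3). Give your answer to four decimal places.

Write m_i for g''(x_i). With h_i = 2, 2 and divided differences Δ_i = -9/2, -1/2, the continuity of g' gives the tridiagonal system
  2·m_0 + 8·m_1 + 2·m_2 = 6(Δ_1 - Δ_0) = 24
Natural end conditions: m_0 = m_2 = 0.
Solving: m_0 = 0, m_1 = 3, m_2 = 0.
On [0, 2], g(x) = 6 - 11/2·x + 0·x² + 1/4·x³.
With x = 2/3: g(2/3) = 65/27.

2.4074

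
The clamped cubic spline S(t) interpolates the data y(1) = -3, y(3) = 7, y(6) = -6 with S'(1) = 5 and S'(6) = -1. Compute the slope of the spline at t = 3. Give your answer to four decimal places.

Let m_i = S''(x_i). Step sizes h_i = 2, 3; slopes of the chords Δ_i = (y_(i+1) - y_i)/h_i = 5, -13/3.
  2·m_0 + 10·m_1 + 3·m_2 = 6(Δ_1 - Δ_0) = -56
Clamped end conditions give two more equations: 2h_0·m_0 + h_0·m_1 = 6(Δ_0 - S'(1)) = 0 and h_1·m_1 + 2h_1·m_2 = 6(S'(6) - Δ_1) = 20.
Hence m_0 = 22/5, m_1 = -44/5, m_2 = 116/15.
On [3, 6], S'(t) = b_1 + 2c_1·(t - 3) + 3d_1·(t - 3)² with b_1 = Δ_1 - h_1(2m_1 + m_2)/6 = 3/5, c_1 = m_1/2 = -22/5, d_1 = (m_2 - m_1)/(6h_1) = 124/135. So S'(3) = 3/5.

0.6000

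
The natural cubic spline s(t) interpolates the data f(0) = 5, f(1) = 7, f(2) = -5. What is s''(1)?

-21

Write σ_i for s''(x_i). With h_i = 1, 1 and divided differences Δ_i = 2, -12, the continuity of s' gives the tridiagonal system
  1·σ_0 + 4·σ_1 + 1·σ_2 = 6(Δ_1 - Δ_0) = -84
Natural end conditions: σ_0 = σ_2 = 0.
Forward elimination and back-substitution give σ_0 = 0, σ_1 = -21, σ_2 = 0.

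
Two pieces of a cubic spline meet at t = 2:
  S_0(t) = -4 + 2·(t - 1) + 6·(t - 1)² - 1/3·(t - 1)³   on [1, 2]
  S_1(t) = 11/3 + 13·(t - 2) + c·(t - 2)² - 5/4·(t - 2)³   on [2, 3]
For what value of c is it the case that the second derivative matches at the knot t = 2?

S_0''(t) = 12 - 2·(t - 1), so S_0''(2) = 10. On the right, S_1''(2) = 2c, so c = 5.

5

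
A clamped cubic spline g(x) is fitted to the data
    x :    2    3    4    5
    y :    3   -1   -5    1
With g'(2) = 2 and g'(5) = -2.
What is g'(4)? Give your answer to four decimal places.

Put M_i = g'' at the i-th knot. Here h = (1, 1, 1) and Δ = (-4, -4, 6), so the interior equations h_(i-1)·M_(i-1) + 2(h_(i-1)+h_i)·M_i + h_i·M_(i+1) = 6(Δ_i − Δ_(i-1)) read
  1·M_0 + 4·M_1 + 1·M_2 = 6(Δ_1 - Δ_0) = 0
  1·M_1 + 4·M_2 + 1·M_3 = 6(Δ_2 - Δ_1) = 60
Clamped end conditions give two more equations: 2h_0·M_0 + h_0·M_1 = 6(Δ_0 - g'(2)) = -36 and h_2·M_2 + 2h_2·M_3 = 6(g'(5) - Δ_2) = -48.
Hence M_0 = -256/15, M_1 = -28/15, M_2 = 368/15, M_3 = -544/15.
On [4, 5], g'(x) = b_2 + 2c_2·(x - 4) + 3d_2·(x - 4)² with b_2 = Δ_2 - h_2(2M_2 + M_3)/6 = 58/15, c_2 = M_2/2 = 184/15, d_2 = (M_3 - M_2)/(6h_2) = -152/15. So g'(4) = 58/15.

3.8667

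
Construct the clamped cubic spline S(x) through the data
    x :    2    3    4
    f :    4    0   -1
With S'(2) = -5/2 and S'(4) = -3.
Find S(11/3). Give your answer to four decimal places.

-0.4722

Write σ_i for S''(x_i). With h_i = 1, 1 and divided differences Δ_i = -4, -1, the continuity of S' gives the tridiagonal system
  1·σ_0 + 4·σ_1 + 1·σ_2 = 6(Δ_1 - Δ_0) = 18
Clamped end conditions give two more equations: 2h_0·σ_0 + h_0·σ_1 = 6(Δ_0 - S'(2)) = -9 and h_1·σ_1 + 2h_1·σ_2 = 6(S'(4) - Δ_1) = -12.
Solving: σ_0 = -37/4, σ_1 = 19/2, σ_2 = -43/4.
On [3, 4], S(x) = 0 - 19/8·(x - 3) + 19/4·(x - 3)² - 27/8·(x - 3)³.
With (x - 3) = 2/3: S(11/3) = -17/36.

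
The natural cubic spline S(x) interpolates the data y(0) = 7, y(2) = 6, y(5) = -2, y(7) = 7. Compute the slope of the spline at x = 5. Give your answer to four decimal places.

1.0641

Put σ_i = S'' at the i-th knot. Here h = (2, 3, 2) and Δ = (-1/2, -8/3, 9/2), so the interior equations h_(i-1)·σ_(i-1) + 2(h_(i-1)+h_i)·σ_i + h_i·σ_(i+1) = 6(Δ_i − Δ_(i-1)) read
  2·σ_0 + 10·σ_1 + 3·σ_2 = 6(Δ_1 - Δ_0) = -13
  3·σ_1 + 10·σ_2 + 2·σ_3 = 6(Δ_2 - Δ_1) = 43
Natural end conditions: σ_0 = σ_3 = 0.
Solving the tridiagonal system: σ_0 = 0, σ_1 = -37/13, σ_2 = 67/13, σ_3 = 0.
On [5, 7], S'(x) = b_2 + 2c_2·(x - 5) + 3d_2·(x - 5)² with b_2 = Δ_2 - h_2(2σ_2 + σ_3)/6 = 83/78, c_2 = σ_2/2 = 67/26, d_2 = (σ_3 - σ_2)/(6h_2) = -67/156. So S'(5) = 83/78.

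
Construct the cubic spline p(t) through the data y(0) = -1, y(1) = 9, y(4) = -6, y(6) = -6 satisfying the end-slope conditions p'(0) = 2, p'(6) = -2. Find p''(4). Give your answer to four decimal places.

10.4615

Put M_i = p'' at the i-th knot. Here h = (1, 3, 2) and Δ = (10, -5, 0), so the interior equations h_(i-1)·M_(i-1) + 2(h_(i-1)+h_i)·M_i + h_i·M_(i+1) = 6(Δ_i − Δ_(i-1)) read
  1·M_0 + 8·M_1 + 3·M_2 = 6(Δ_1 - Δ_0) = -90
  3·M_1 + 10·M_2 + 2·M_3 = 6(Δ_2 - Δ_1) = 30
Clamped end conditions give two more equations: 2h_0·M_0 + h_0·M_1 = 6(Δ_0 - p'(0)) = 48 and h_2·M_2 + 2h_2·M_3 = 6(p'(6) - Δ_2) = -12.
Solving the tridiagonal system: M_0 = 438/13, M_1 = -252/13, M_2 = 136/13, M_3 = -107/13.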